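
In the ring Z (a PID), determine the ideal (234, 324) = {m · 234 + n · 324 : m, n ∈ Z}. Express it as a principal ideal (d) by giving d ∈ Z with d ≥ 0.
In the PID Z, (a, b) is generated by gcd(a, b). Compute gcd(324, 234) with the extended Euclidean algorithm, tracking rows (r, s, t) with s·324 + t·234 = r:
  row A: (324, 1, 0)   [1·324 + 0·234 = 324]
  row B: (234, 0, 1)   [0·324 + 1·234 = 234]
  324 = 1·234 + 90   → row C = row A − 1·row B = (90, 1, −1)   [check: 1·324 − 1·234 = 90]
  234 = 2·90 + 54   → row D = row B − 2·row C = (54, −2, 3)   [check: −2·324 + 3·234 = 54]
  90 = 1·54 + 36   → row E = row C − 1·row D = (36, 3, −4)   [check: 3·324 − 4·234 = 36]
  54 = 1·36 + 18   → row F = row D − 1·row E = (18, −5, 7)   [check: −5·324 + 7·234 = 18]
  36 = 2·18 + 0   → remainder 0, stop. gcd = 18 (last nonzero row F).
So gcd(234, 324) = 18, with Bézout identity −5·324 + 7·234 = 18. Containment (⊇): the Bézout identity exhibits 18 as an element of (234, 324), giving (18) ⊆ (234, 324). Containment (⊆): since 18 | 234 and 18 | 324 (234 = 18·13, 324 = 18·18), every Z-linear combination of 234 and 324 is divisible by 18, so (234, 324) ⊆ (18). Therefore (234, 324) = (18), d = 18.

Final answer: (234, 324) = (18); d = 18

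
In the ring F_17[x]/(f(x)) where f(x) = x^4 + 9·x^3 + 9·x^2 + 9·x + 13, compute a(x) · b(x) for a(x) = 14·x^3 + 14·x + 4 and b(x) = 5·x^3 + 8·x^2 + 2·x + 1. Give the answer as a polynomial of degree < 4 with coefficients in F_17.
a · b ≡ 5·x^3 + 13·x^2 + 16·x (mod f(x))

Multiply as integer polynomials: a · b = 70·x^6 + 112·x^5 + 98·x^4 + 146·x^3 + 60·x^2 + 22·x + 4. Reducing coefficients mod 17: a · b ≡ 2·x^6 + 10·x^5 + 13·x^4 + 10·x^3 + 9·x^2 + 5·x + 4. Now divide by f(x) = x^4 + 9·x^3 + 9·x^2 + 9·x + 13 in F_17[x], eliminating the leading term at each step:
  leading term 2·x^6: subtract (2·x^2)·f(x) = 2·x^6 + x^5 + x^4 + x^3 + 9·x^2, leaving 9·x^5 + 12·x^4 + 9·x^3 + 5·x + 4 (coefficients mod 17)
  leading term 9·x^5: subtract (9·x)·f(x) = 9·x^5 + 13·x^4 + 13·x^3 + 13·x^2 + 15·x, leaving 16·x^4 + 13·x^3 + 4·x^2 + 7·x + 4 (coefficients mod 17)
  leading term 16·x^4: subtract (16)·f(x) = 16·x^4 + 8·x^3 + 8·x^2 + 8·x + 4, leaving 5·x^3 + 13·x^2 + 16·x (coefficients mod 17)
The degree is now < 4, so this is the remainder. Hence a · b ≡ 5·x^3 + 13·x^2 + 16·x in F_17[x]/(f).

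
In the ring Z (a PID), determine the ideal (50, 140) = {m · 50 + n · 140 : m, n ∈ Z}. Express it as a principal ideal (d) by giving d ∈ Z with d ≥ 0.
(50, 140) = (10); d = 10

In the PID Z, (a, b) is generated by gcd(a, b). Compute gcd(140, 50) with the extended Euclidean algorithm, tracking rows (r, s, t) with s·140 + t·50 = r:
  row A: (140, 1, 0)   [1·140 + 0·50 = 140]
  row B: (50, 0, 1)   [0·140 + 1·50 = 50]
  140 = 2·50 + 40   → row C = row A − 2·row B = (40, 1, −2)   [check: 1·140 − 2·50 = 40]
  50 = 1·40 + 10   → row D = row B − 1·row C = (10, −1, 3)   [check: −1·140 + 3·50 = 10]
  40 = 4·10 + 0   → remainder 0, stop. gcd = 10 (last nonzero row D).
So gcd(50, 140) = 10, with Bézout identity −1·140 + 3·50 = 10. Containment (⊇): the Bézout identity exhibits 10 as an element of (50, 140), giving (10) ⊆ (50, 140). Containment (⊆): since 10 | 50 and 10 | 140 (50 = 10·5, 140 = 10·14), every Z-linear combination of 50 and 140 is divisible by 10, so (50, 140) ⊆ (10). Therefore (50, 140) = (10), d = 10.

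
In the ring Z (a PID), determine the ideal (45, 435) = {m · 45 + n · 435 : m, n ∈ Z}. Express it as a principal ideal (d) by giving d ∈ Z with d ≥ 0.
In the PID Z, (a, b) is generated by gcd(a, b). Compute gcd(435, 45) with the extended Euclidean algorithm, tracking rows (r, s, t) with s·435 + t·45 = r:
  row A: (435, 1, 0)   [1·435 + 0·45 = 435]
  row B: (45, 0, 1)   [0·435 + 1·45 = 45]
  435 = 9·45 + 30   → row C = row A − 9·row B = (30, 1, −9)   [check: 1·435 − 9·45 = 30]
  45 = 1·30 + 15   → row D = row B − 1·row C = (15, −1, 10)   [check: −1·435 + 10·45 = 15]
  30 = 2·15 + 0   → remainder 0, stop. gcd = 15 (last nonzero row D).
So gcd(45, 435) = 15, with Bézout identity −1·435 + 10·45 = 15. Containment (⊇): the Bézout identity exhibits 15 as an element of (45, 435), giving (15) ⊆ (45, 435). Containment (⊆): since 15 | 45 and 15 | 435 (45 = 15·3, 435 = 15·29), every Z-linear combination of 45 and 435 is divisible by 15, so (45, 435) ⊆ (15). Therefore (45, 435) = (15), d = 15.

Final answer: (45, 435) = (15); d = 15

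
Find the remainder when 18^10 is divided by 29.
Use repeated squaring. Binary(10) = 1010. Walk through the bits of the exponent 10 left-to-right: at each bit after the leading one, square the running value, then multiply by 18 if the bit is 1 (always reducing mod 29):
  bit 1 = 1 (leading): start with 18.
  bit 2 = 0: square 18^2 = 324 ≡ 5 (mod 29).
  bit 3 = 1: square 5^2 = 25; bit is 1, so multiply 25·18 = 450 ≡ 15 (mod 29).
  bit 4 = 0: square 15^2 = 225 ≡ 22 (mod 29).
Final value: 18^10 ≡ 22 (mod 29).

Final answer: 22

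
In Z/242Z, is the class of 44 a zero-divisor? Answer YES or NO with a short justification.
YES

gcd(44, 242) = 22 > 1, so 44 is not a unit in Z/242Z. In Z/nZ every nonzero non-unit is a zero-divisor: explicitly, take b = 242/gcd = 11 ≠ 0 (mod 242); then 44·11 = 484 = 2·242, i.e. 44·11 ≡ 0 (mod 242). So 44 is a zero-divisor.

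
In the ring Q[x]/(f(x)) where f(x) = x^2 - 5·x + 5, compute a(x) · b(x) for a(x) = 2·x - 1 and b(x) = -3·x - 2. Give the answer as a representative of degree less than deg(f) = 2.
First multiply in Q[x] without reducing: a · b = -6·x^2 - x + 2. Now divide by f(x) = x^2 - 5·x + 5, eliminating the leading term at each step:
  leading term -6·x^2: subtract (-6)·f(x) = -6·x^2 + 30·x - 30, leaving 32 - 31·x
The degree is now < 2, so this is the remainder. Hence a · b ≡ 32 - 31·x in Q[x]/(f).

Final answer: a · b ≡ 32 - 31·x (mod f(x))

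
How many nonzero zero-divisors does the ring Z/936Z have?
Z/936Z has 647 nonzero zero-divisors

In Z/936Z each nonzero element is either a unit (gcd with 936 is 1) or a zero-divisor (gcd > 1). The number of units is φ(936): factorise 936 = 2^3 · 3^2 · 13, so φ(936) = (2^3 − 2^2) · (3^2 − 3^1) · (13 − 1) = 4 · 6 · 12 = 288. The nonzero elements number 936 − 1 = 935. Hence the nonzero zero-divisors number 935 − 288 = 647.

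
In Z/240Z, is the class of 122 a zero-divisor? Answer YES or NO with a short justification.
gcd(122, 240) = 2 > 1, so 122 is not a unit in Z/240Z. In Z/nZ every nonzero non-unit is a zero-divisor: explicitly, take b = 240/gcd = 120 ≠ 0 (mod 240); then 122·120 = 14640 = 61·240, i.e. 122·120 ≡ 0 (mod 240). So 122 is a zero-divisor.

Final answer: YES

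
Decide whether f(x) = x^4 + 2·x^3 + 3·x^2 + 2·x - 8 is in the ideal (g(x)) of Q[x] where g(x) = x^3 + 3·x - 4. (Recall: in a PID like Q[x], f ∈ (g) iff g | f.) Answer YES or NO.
YES

In Q[x] the ideal (g) consists of all multiples of g, so f ∈ (g) iff g | f, i.e. iff the remainder of f on division by g is 0. Divide f by g (g is monic, so eliminate the leading term of the running remainder at each step):
  leading term x^4: subtract (x)·g(x) = x^4 + 3·x^2 - 4·x, leaving 2·x^3 + 6·x - 8
  leading term 2·x^3: subtract (2)·g(x) = 2·x^3 + 6·x - 8, leaving 0
The remainder is 0, so f(x) = g(x) · h(x) with h(x) = x + 2. Hence g | f, i.e. f ∈ (g).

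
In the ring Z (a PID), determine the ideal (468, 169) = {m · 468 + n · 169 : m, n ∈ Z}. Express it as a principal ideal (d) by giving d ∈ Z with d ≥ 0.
(468, 169) = (13); d = 13

In the PID Z, (a, b) is generated by gcd(a, b). Compute gcd(468, 169) with the extended Euclidean algorithm, tracking rows (r, s, t) with s·468 + t·169 = r:
  row A: (468, 1, 0)   [1·468 + 0·169 = 468]
  row B: (169, 0, 1)   [0·468 + 1·169 = 169]
  468 = 2·169 + 130   → row C = row A − 2·row B = (130, 1, −2)   [check: 1·468 − 2·169 = 130]
  169 = 1·130 + 39   → row D = row B − 1·row C = (39, −1, 3)   [check: −1·468 + 3·169 = 39]
  130 = 3·39 + 13   → row E = row C − 3·row D = (13, 4, −11)   [check: 4·468 − 11·169 = 13]
  39 = 3·13 + 0   → remainder 0, stop. gcd = 13 (last nonzero row E).
So gcd(468, 169) = 13, with Bézout identity 4·468 − 11·169 = 13. Containment (⊇): the Bézout identity exhibits 13 as an element of (468, 169), giving (13) ⊆ (468, 169). Containment (⊆): since 13 | 468 and 13 | 169 (468 = 13·36, 169 = 13·13), every Z-linear combination of 468 and 169 is divisible by 13, so (468, 169) ⊆ (13). Therefore (468, 169) = (13), d = 13.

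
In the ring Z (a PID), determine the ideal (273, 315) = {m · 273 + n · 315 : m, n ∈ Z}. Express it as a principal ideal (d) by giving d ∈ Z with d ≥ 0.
(273, 315) = (21); d = 21

In the PID Z, (a, b) is generated by gcd(a, b). Compute gcd(315, 273) with the extended Euclidean algorithm, tracking rows (r, s, t) with s·315 + t·273 = r:
  row A: (315, 1, 0)   [1·315 + 0·273 = 315]
  row B: (273, 0, 1)   [0·315 + 1·273 = 273]
  315 = 1·273 + 42   → row C = row A − 1·row B = (42, 1, −1)   [check: 1·315 − 1·273 = 42]
  273 = 6·42 + 21   → row D = row B − 6·row C = (21, −6, 7)   [check: −6·315 + 7·273 = 21]
  42 = 2·21 + 0   → remainder 0, stop. gcd = 21 (last nonzero row D).
So gcd(273, 315) = 21, with Bézout identity −6·315 + 7·273 = 21. Containment (⊇): the Bézout identity exhibits 21 as an element of (273, 315), giving (21) ⊆ (273, 315). Containment (⊆): since 21 | 273 and 21 | 315 (273 = 21·13, 315 = 21·15), every Z-linear combination of 273 and 315 is divisible by 21, so (273, 315) ⊆ (21). Therefore (273, 315) = (21), d = 21.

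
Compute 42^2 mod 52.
Use repeated squaring. Binary(2) = 10. Walk through the bits of the exponent 2 left-to-right: at each bit after the leading one, square the running value, then multiply by 42 if the bit is 1 (always reducing mod 52):
  bit 1 = 1 (leading): start with 42.
  bit 2 = 0: square 42^2 = 1764 ≡ 48 (mod 52).
Final value: 42^2 ≡ 48 (mod 52).

Final answer: 48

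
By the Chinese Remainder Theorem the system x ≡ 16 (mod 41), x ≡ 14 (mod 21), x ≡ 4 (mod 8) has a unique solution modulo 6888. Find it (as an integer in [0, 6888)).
x ≡ 1820 (mod 6888); the representative in [0, 6888) is 1820

The moduli 41, 21, 8 are pairwise coprime, so by the CRT there is a unique solution mod 41·21·8 = 6888.
Solve by successive substitution. Start with x ≡ 16 (mod 41).
  Combine with x ≡ 14 (mod 21): write x = 16 + 41·t and require 16 + 41·t ≡ 14 (mod 21), i.e. 41·t ≡ 14 − 16 ≡ 19 (mod 21). Since 41^(−1) ≡ 20 (mod 21) (41 ≡ 20 (mod 21)), t ≡ 20·19 ≡ 2 (mod 21). So x ≡ 16 + 41·2 = 98 (mod 861).
  Combine with x ≡ 4 (mod 8): write x = 98 + 861·t and require 98 + 861·t ≡ 4 (mod 8), i.e. 861·t ≡ 4 − 98 ≡ 2 (mod 8). Since 861^(−1) ≡ 5 (mod 8) (861 ≡ 5 (mod 8)), t ≡ 5·2 ≡ 2 (mod 8). So x ≡ 98 + 861·2 = 1820 (mod 6888).
Unique solution in [0, 6888): x = 1820.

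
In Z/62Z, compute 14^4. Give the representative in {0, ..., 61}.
38

Use repeated squaring. Binary(4) = 100. Walk through the bits of the exponent 4 left-to-right: at each bit after the leading one, square the running value, then multiply by 14 if the bit is 1 (always reducing mod 62):
  bit 1 = 1 (leading): start with 14.
  bit 2 = 0: square 14^2 = 196 ≡ 10 (mod 62).
  bit 3 = 0: square 10^2 = 100 ≡ 38 (mod 62).
Final value: 14^4 ≡ 38 (mod 62).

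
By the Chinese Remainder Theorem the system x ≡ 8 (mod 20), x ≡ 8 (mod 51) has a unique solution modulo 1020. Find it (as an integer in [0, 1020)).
The moduli 20, 51 are pairwise coprime, so by the CRT there is a unique solution mod 20·51 = 1020.
Solve by successive substitution. Start with x ≡ 8 (mod 20).
  Combine with x ≡ 8 (mod 51): write x = 8 + 20·t and require 8 + 20·t ≡ 8 (mod 51), i.e. 20·t ≡ 8 − 8 ≡ 0 (mod 51). Since 20^(−1) ≡ 23 (mod 51), t ≡ 23·0 ≡ 0 (mod 51). So x ≡ 8 + 20·0 = 8 (mod 1020).
Unique solution in [0, 1020): x = 8.

Final answer: x ≡ 8 (mod 1020); the representative in [0, 1020) is 8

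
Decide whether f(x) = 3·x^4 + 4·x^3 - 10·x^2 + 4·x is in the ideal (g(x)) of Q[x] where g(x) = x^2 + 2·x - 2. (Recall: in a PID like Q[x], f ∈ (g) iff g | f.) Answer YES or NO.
YES

In Q[x] the ideal (g) consists of all multiples of g, so f ∈ (g) iff g | f, i.e. iff the remainder of f on division by g is 0. Divide f by g (g is monic, so eliminate the leading term of the running remainder at each step):
  leading term 3·x^4: subtract (3·x^2)·g(x) = 3·x^4 + 6·x^3 - 6·x^2, leaving -2·x^3 - 4·x^2 + 4·x
  leading term -2·x^3: subtract (-2·x)·g(x) = -2·x^3 - 4·x^2 + 4·x, leaving 0
The remainder is 0, so f(x) = g(x) · h(x) with h(x) = 3·x^2 - 2·x. Hence g | f, i.e. f ∈ (g).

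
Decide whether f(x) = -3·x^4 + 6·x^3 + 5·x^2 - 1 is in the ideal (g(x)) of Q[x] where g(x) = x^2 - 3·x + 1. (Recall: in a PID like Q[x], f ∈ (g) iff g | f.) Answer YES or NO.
In Q[x] the ideal (g) consists of all multiples of g, so f ∈ (g) iff g | f, i.e. iff the remainder of f on division by g is 0. Divide f by g (g is monic, so eliminate the leading term of the running remainder at each step):
  leading term -3·x^4: subtract (-3·x^2)·g(x) = -3·x^4 + 9·x^3 - 3·x^2, leaving -3·x^3 + 8·x^2 - 1
  leading term -3·x^3: subtract (-3·x)·g(x) = -3·x^3 + 9·x^2 - 3·x, leaving -x^2 + 3·x - 1
  leading term -x^2: subtract (-1)·g(x) = -x^2 + 3·x - 1, leaving 0
The remainder is 0, so f(x) = g(x) · h(x) with h(x) = -3·x^2 - 3·x - 1. Hence g | f, i.e. f ∈ (g).

Final answer: YES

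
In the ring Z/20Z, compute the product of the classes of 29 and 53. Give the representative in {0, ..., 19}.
Reduce the factors first: 29 ≡ 9, 53 ≡ 13 (mod 20), so 29 · 53 ≡ 9 · 13 (mod 20). 9 · 13 = 117. Dividing by 20: 117 = 5·20 + 17. So (29 · 53) mod 20 = 17.

Final answer: 17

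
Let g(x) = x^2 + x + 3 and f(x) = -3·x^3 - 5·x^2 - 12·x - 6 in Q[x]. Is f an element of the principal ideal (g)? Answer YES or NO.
In Q[x] the ideal (g) consists of all multiples of g, so f ∈ (g) iff g | f, i.e. iff the remainder of f on division by g is 0. Divide f by g (g is monic, so eliminate the leading term of the running remainder at each step):
  leading term -3·x^3: subtract (-3·x)·g(x) = -3·x^3 - 3·x^2 - 9·x, leaving -2·x^2 - 3·x - 6
  leading term -2·x^2: subtract (-2)·g(x) = -2·x^2 - 2·x - 6, leaving -x
The remainder r(x) = -x ≠ 0 (and deg r < deg g), so g ∤ f, i.e. f ∉ (g).

Final answer: NO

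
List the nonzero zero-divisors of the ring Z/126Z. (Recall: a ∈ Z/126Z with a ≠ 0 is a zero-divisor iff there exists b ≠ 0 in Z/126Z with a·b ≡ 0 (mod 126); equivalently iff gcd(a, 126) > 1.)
An element a ∈ Z/126Z (with a ≠ 0) is a zero-divisor iff gcd(a, 126) > 1 (because a is a unit precisely when gcd(a, n) = 1, and in Z/nZ every nonzero, non-unit element is a zero-divisor). Scan a = 1, ..., 125 and keep those with gcd(a, 126) > 1:
  gcd(2, 126) = 2, gcd(3, 126) = 3, gcd(4, 126) = 2, gcd(6, 126) = 6, gcd(7, 126) = 7, gcd(8, 126) = 2, gcd(9, 126) = 9, gcd(10, 126) = 2, gcd(12, 126) = 6, gcd(14, 126) = 14, gcd(15, 126) = 3, gcd(16, 126) = 2, gcd(18, 126) = 18, gcd(20, 126) = 2, gcd(21, 126) = 21, gcd(22, 126) = 2, gcd(24, 126) = 6, gcd(26, 126) = 2, gcd(27, 126) = 9, gcd(28, 126) = 14, gcd(30, 126) = 6, gcd(32, 126) = 2, gcd(33, 126) = 3, gcd(34, 126) = 2, gcd(35, 126) = 7, gcd(36, 126) = 18, gcd(38, 126) = 2, gcd(39, 126) = 3, gcd(40, 126) = 2, gcd(42, 126) = 42, gcd(44, 126) = 2, gcd(45, 126) = 9, gcd(46, 126) = 2, gcd(48, 126) = 6, gcd(49, 126) = 7, gcd(50, 126) = 2, gcd(51, 126) = 3, gcd(52, 126) = 2, gcd(54, 126) = 18, gcd(56, 126) = 14, gcd(57, 126) = 3, gcd(58, 126) = 2, gcd(60, 126) = 6, gcd(62, 126) = 2, gcd(63, 126) = 63, gcd(64, 126) = 2, gcd(66, 126) = 6, gcd(68, 126) = 2, gcd(69, 126) = 3, gcd(70, 126) = 14, gcd(72, 126) = 18, gcd(74, 126) = 2, gcd(75, 126) = 3, gcd(76, 126) = 2, gcd(77, 126) = 7, gcd(78, 126) = 6, gcd(80, 126) = 2, gcd(81, 126) = 9, gcd(82, 126) = 2, gcd(84, 126) = 42, gcd(86, 126) = 2, gcd(87, 126) = 3, gcd(88, 126) = 2, gcd(90, 126) = 18, gcd(91, 126) = 7, gcd(92, 126) = 2, gcd(93, 126) = 3, gcd(94, 126) = 2, gcd(96, 126) = 6, gcd(98, 126) = 14, gcd(99, 126) = 9, gcd(100, 126) = 2, gcd(102, 126) = 6, gcd(104, 126) = 2, gcd(105, 126) = 21, gcd(106, 126) = 2, gcd(108, 126) = 18, gcd(110, 126) = 2, gcd(111, 126) = 3, gcd(112, 126) = 14, gcd(114, 126) = 6, gcd(116, 126) = 2, gcd(117, 126) = 9, gcd(118, 126) = 2, gcd(119, 126) = 7, gcd(120, 126) = 6, gcd(122, 126) = 2, gcd(123, 126) = 3, gcd(124, 126) = 2.
All other a ∈ {1, ..., 125} have gcd(a, 126) = 1 and are units. So the nonzero zero-divisors are exactly the 89 values of a appearing in this scan.

Final answer: nonzero zero-divisors of Z/126Z = {2, 3, 4, 6, 7, 8, 9, 10, 12, 14, 15, 16, 18, 20, 21, 22, 24, 26, 27, 28, 30, 32, 33, 34, 35, 36, 38, 39, 40, 42, 44, 45, 46, 48, 49, 50, 51, 52, 54, 56, 57, 58, 60, 62, 63, 64, 66, 68, 69, 70, 72, 74, 75, 76, 77, 78, 80, 81, 82, 84, 86, 87, 88, 90, 91, 92, 93, 94, 96, 98, 99, 100, 102, 104, 105, 106, 108, 110, 111, 112, 114, 116, 117, 118, 119, 120, 122, 123, 124}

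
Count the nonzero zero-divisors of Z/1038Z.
In Z/1038Z each nonzero element is either a unit (gcd with 1038 is 1) or a zero-divisor (gcd > 1). The number of units is φ(1038): factorise 1038 = 2 · 3 · 173, so φ(1038) = (2 − 1) · (3 − 1) · (173 − 1) = 1 · 2 · 172 = 344. The nonzero elements number 1038 − 1 = 1037. Hence the nonzero zero-divisors number 1037 − 344 = 693.

Final answer: Z/1038Z has 693 nonzero zero-divisors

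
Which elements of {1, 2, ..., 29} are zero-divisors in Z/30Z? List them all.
An element a ∈ Z/30Z (with a ≠ 0) is a zero-divisor iff gcd(a, 30) > 1 (because a is a unit precisely when gcd(a, n) = 1, and in Z/nZ every nonzero, non-unit element is a zero-divisor). Scan a = 1, ..., 29 and keep those with gcd(a, 30) > 1:
  gcd(2, 30) = 2, gcd(3, 30) = 3, gcd(4, 30) = 2, gcd(5, 30) = 5, gcd(6, 30) = 6, gcd(8, 30) = 2, gcd(9, 30) = 3, gcd(10, 30) = 10, gcd(12, 30) = 6, gcd(14, 30) = 2, gcd(15, 30) = 15, gcd(16, 30) = 2, gcd(18, 30) = 6, gcd(20, 30) = 10, gcd(21, 30) = 3, gcd(22, 30) = 2, gcd(24, 30) = 6, gcd(25, 30) = 5, gcd(26, 30) = 2, gcd(27, 30) = 3, gcd(28, 30) = 2.
All other a ∈ {1, ..., 29} have gcd(a, 30) = 1 and are units. So the nonzero zero-divisors are exactly the 21 values of a appearing in this scan.

Final answer: nonzero zero-divisors of Z/30Z = {2, 3, 4, 5, 6, 8, 9, 10, 12, 14, 15, 16, 18, 20, 21, 22, 24, 25, 26, 27, 28}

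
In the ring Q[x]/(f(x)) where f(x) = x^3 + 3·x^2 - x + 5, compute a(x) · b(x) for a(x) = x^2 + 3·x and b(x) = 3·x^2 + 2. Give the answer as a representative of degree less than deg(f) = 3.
First multiply in Q[x] without reducing: a · b = 3·x^4 + 9·x^3 + 2·x^2 + 6·x. Now divide by f(x) = x^3 + 3·x^2 - x + 5, eliminating the leading term at each step:
  leading term 3·x^4: subtract (3·x)·f(x) = 3·x^4 + 9·x^3 - 3·x^2 + 15·x, leaving 5·x^2 - 9·x
The degree is now < 3, so this is the remainder. Hence a · b ≡ 5·x^2 - 9·x in Q[x]/(f).

Final answer: a · b ≡ 5·x^2 - 9·x (mod f(x))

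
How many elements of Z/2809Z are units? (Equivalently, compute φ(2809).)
An element a ∈ Z/2809Z is a unit iff gcd(a, 2809) = 1, so the number of units is φ(2809). φ is multiplicative, with φ(p^e) = p^e − p^(e−1). Factorise 2809 = 53^2. Then
  φ(2809) = (53^2 − 53^1) = 2756 = 2756.

Final answer: Z/2809Z has φ(2809) = 2756 units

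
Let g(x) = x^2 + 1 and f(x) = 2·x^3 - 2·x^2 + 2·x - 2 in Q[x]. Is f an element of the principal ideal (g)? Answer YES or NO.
YES

In Q[x] the ideal (g) consists of all multiples of g, so f ∈ (g) iff g | f, i.e. iff the remainder of f on division by g is 0. Divide f by g (g is monic, so eliminate the leading term of the running remainder at each step):
  leading term 2·x^3: subtract (2·x)·g(x) = 2·x^3 + 2·x, leaving -2·x^2 - 2
  leading term -2·x^2: subtract (-2)·g(x) = -2·x^2 - 2, leaving 0
The remainder is 0, so f(x) = g(x) · h(x) with h(x) = 2·x - 2. Hence g | f, i.e. f ∈ (g).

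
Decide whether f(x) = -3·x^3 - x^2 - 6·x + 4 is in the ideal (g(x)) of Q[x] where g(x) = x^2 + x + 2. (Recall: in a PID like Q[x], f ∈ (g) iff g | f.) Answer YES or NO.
NO

In Q[x] the ideal (g) consists of all multiples of g, so f ∈ (g) iff g | f, i.e. iff the remainder of f on division by g is 0. Divide f by g (g is monic, so eliminate the leading term of the running remainder at each step):
  leading term -3·x^3: subtract (-3·x)·g(x) = -3·x^3 - 3·x^2 - 6·x, leaving 2·x^2 + 4
  leading term 2·x^2: subtract (2)·g(x) = 2·x^2 + 2·x + 4, leaving -2·x
The remainder r(x) = -2·x ≠ 0 (and deg r < deg g), so g ∤ f, i.e. f ∉ (g).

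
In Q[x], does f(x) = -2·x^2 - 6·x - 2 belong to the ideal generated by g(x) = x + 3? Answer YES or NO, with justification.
NO

In Q[x] the ideal (g) consists of all multiples of g, so f ∈ (g) iff g | f, i.e. iff the remainder of f on division by g is 0. Divide f by g (g is monic, so eliminate the leading term of the running remainder at each step):
  leading term -2·x^2: subtract (-2·x)·g(x) = -2·x^2 - 6·x, leaving -2
The remainder r(x) = -2 ≠ 0 (and deg r < deg g), so g ∤ f, i.e. f ∉ (g).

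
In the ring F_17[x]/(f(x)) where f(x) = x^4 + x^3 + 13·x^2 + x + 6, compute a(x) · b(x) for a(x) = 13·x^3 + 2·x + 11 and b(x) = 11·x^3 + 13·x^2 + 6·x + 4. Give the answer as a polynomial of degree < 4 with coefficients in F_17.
a · b ≡ 7·x^3 + 2·x^2 + 3·x + 10 (mod f(x))

Multiply as integer polynomials: a · b = 143·x^6 + 169·x^5 + 100·x^4 + 199·x^3 + 155·x^2 + 74·x + 44. Reducing coefficients mod 17: a · b ≡ 7·x^6 + 16·x^5 + 15·x^4 + 12·x^3 + 2·x^2 + 6·x + 10. Now divide by f(x) = x^4 + x^3 + 13·x^2 + x + 6 in F_17[x], eliminating the leading term at each step:
  leading term 7·x^6: subtract (7·x^2)·f(x) = 7·x^6 + 7·x^5 + 6·x^4 + 7·x^3 + 8·x^2, leaving 9·x^5 + 9·x^4 + 5·x^3 + 11·x^2 + 6·x + 10 (coefficients mod 17)
  leading term 9·x^5: subtract (9·x)·f(x) = 9·x^5 + 9·x^4 + 15·x^3 + 9·x^2 + 3·x, leaving 7·x^3 + 2·x^2 + 3·x + 10 (coefficients mod 17)
The degree is now < 4, so this is the remainder. Hence a · b ≡ 7·x^3 + 2·x^2 + 3·x + 10 in F_17[x]/(f).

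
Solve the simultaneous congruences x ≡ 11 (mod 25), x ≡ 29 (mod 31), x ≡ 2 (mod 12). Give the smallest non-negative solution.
The moduli 25, 31, 12 are pairwise coprime, so by the CRT there is a unique solution mod 25·31·12 = 9300.
Solve by successive substitution. Start with x ≡ 11 (mod 25).
  Combine with x ≡ 29 (mod 31): write x = 11 + 25·t and require 11 + 25·t ≡ 29 (mod 31), i.e. 25·t ≡ 29 − 11 ≡ 18 (mod 31). Since 25^(−1) ≡ 5 (mod 31), t ≡ 5·18 ≡ 28 (mod 31). So x ≡ 11 + 25·28 = 711 (mod 775).
  Combine with x ≡ 2 (mod 12): write x = 711 + 775·t and require 711 + 775·t ≡ 2 (mod 12), i.e. 775·t ≡ 2 − 711 ≡ 11 (mod 12). Since 775^(−1) ≡ 7 (mod 12) (775 ≡ 7 (mod 12)), t ≡ 7·11 ≡ 5 (mod 12). So x ≡ 711 + 775·5 = 4586 (mod 9300).
Unique solution in [0, 9300): x = 4586.

Final answer: x ≡ 4586 (mod 9300); the representative in [0, 9300) is 4586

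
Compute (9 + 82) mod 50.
Reduce the summands first: 82 ≡ 32 (mod 50), so 9 + 82 ≡ 9 + 32 (mod 50). 9 + 32 = 41; 41 = 0·50 + 41, so (9 + 82) mod 50 = 41.

Final answer: 41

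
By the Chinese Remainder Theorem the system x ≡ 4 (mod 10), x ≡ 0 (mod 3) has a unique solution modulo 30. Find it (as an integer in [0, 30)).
The moduli 10, 3 are pairwise coprime, so by the CRT there is a unique solution mod 10·3 = 30.
Solve by successive substitution. Start with x ≡ 4 (mod 10).
  Combine with x ≡ 0 (mod 3): write x = 4 + 10·t and require 4 + 10·t ≡ 0 (mod 3), i.e. 10·t ≡ 0 − 4 ≡ 2 (mod 3). Since 10^(−1) ≡ 1 (mod 3) (10 ≡ 1 (mod 3)), t ≡ 1·2 ≡ 2 (mod 3). So x ≡ 4 + 10·2 = 24 (mod 30).
Unique solution in [0, 30): x = 24.

Final answer: x ≡ 24 (mod 30); the representative in [0, 30) is 24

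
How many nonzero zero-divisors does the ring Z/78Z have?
In Z/78Z each nonzero element is either a unit (gcd with 78 is 1) or a zero-divisor (gcd > 1). The number of units is φ(78): factorise 78 = 2 · 3 · 13, so φ(78) = (2 − 1) · (3 − 1) · (13 − 1) = 1 · 2 · 12 = 24. The nonzero elements number 78 − 1 = 77. Hence the nonzero zero-divisors number 77 − 24 = 53.

Final answer: Z/78Z has 53 nonzero zero-divisors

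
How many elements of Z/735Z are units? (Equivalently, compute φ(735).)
An element a ∈ Z/735Z is a unit iff gcd(a, 735) = 1, so the number of units is φ(735). φ is multiplicative, with φ(p^e) = p^e − p^(e−1). Factorise 735 = 3 · 5 · 7^2. Then
  φ(735) = (3 − 1) · (5 − 1) · (7^2 − 7^1) = 2 · 4 · 42 = 336.

Final answer: Z/735Z has φ(735) = 336 units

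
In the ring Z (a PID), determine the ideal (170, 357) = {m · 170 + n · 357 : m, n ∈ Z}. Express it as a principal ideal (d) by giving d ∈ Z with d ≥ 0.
In the PID Z, (a, b) is generated by gcd(a, b). Compute gcd(357, 170) with the extended Euclidean algorithm, tracking rows (r, s, t) with s·357 + t·170 = r:
  row A: (357, 1, 0)   [1·357 + 0·170 = 357]
  row B: (170, 0, 1)   [0·357 + 1·170 = 170]
  357 = 2·170 + 17   → row C = row A − 2·row B = (17, 1, −2)   [check: 1·357 − 2·170 = 17]
  170 = 10·17 + 0   → remainder 0, stop. gcd = 17 (last nonzero row C).
So gcd(170, 357) = 17, with Bézout identity 1·357 − 2·170 = 17. Containment (⊇): the Bézout identity exhibits 17 as an element of (170, 357), giving (17) ⊆ (170, 357). Containment (⊆): since 17 | 170 and 17 | 357 (170 = 17·10, 357 = 17·21), every Z-linear combination of 170 and 357 is divisible by 17, so (170, 357) ⊆ (17). Therefore (170, 357) = (17), d = 17.

Final answer: (170, 357) = (17); d = 17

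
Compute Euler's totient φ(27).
φ(27) = 18

φ is multiplicative, with φ(p^e) = p^e − p^(e−1). Factorise 27 = 3^3. Then
  φ(27) = (3^3 − 3^2) = 18 = 18.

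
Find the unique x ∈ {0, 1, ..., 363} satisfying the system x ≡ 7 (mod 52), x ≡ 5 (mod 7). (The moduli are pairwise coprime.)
The moduli 52, 7 are pairwise coprime, so by the CRT there is a unique solution mod 52·7 = 364.
Solve by successive substitution. Start with x ≡ 7 (mod 52).
  Combine with x ≡ 5 (mod 7): write x = 7 + 52·t and require 7 + 52·t ≡ 5 (mod 7), i.e. 52·t ≡ 5 − 7 ≡ 5 (mod 7). Since 52^(−1) ≡ 5 (mod 7) (52 ≡ 3 (mod 7)), t ≡ 5·5 ≡ 4 (mod 7). So x ≡ 7 + 52·4 = 215 (mod 364).
Unique solution in [0, 364): x = 215.

Final answer: x ≡ 215 (mod 364); the representative in [0, 364) is 215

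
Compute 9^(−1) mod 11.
Apply the extended Euclidean algorithm to (11, 9), tracking rows (r, s, t) with s·11 + t·9 = r. Each division r_prev = q·r_cur + r_new produces the new row as (previous row) − q·(current row):
  row A: (11, 1, 0)   [1·11 + 0·9 = 11]
  row B: (9, 0, 1)   [0·11 + 1·9 = 9]
  11 = 1·9 + 2   → row C = row A − 1·row B = (2, 1, −1)   [check: 1·11 − 1·9 = 2]
  9 = 4·2 + 1   → row D = row B − 4·row C = (1, −4, 5)   [check: −4·11 + 5·9 = 1]
  2 = 2·1 + 0   → remainder 0, stop. gcd = 1 (last nonzero row D).
The gcd is 1, so 9 is invertible mod 11. The last nonzero row gives −4·11 + 5·9 = 1, so t = 5. So 9^(−1) ≡ 5 (mod 11). Verify: 9 · 5 = 45 ≡ 1 (mod 11). ✓

Final answer: 9^(−1) ≡ 5 (mod 11)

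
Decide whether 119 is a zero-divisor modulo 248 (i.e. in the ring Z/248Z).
NO

gcd(119, 248) = 1, so 119 is a unit in Z/248Z (it has a multiplicative inverse). A unit cannot be a zero-divisor: if 119·b ≡ 0 then multiplying both sides by 119^(−1) gives b ≡ 0. So 119 is not a zero-divisor.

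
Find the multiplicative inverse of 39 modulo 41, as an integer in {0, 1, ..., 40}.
Apply the extended Euclidean algorithm to (41, 39), tracking rows (r, s, t) with s·41 + t·39 = r. Each division r_prev = q·r_cur + r_new produces the new row as (previous row) − q·(current row):
  row A: (41, 1, 0)   [1·41 + 0·39 = 41]
  row B: (39, 0, 1)   [0·41 + 1·39 = 39]
  41 = 1·39 + 2   → row C = row A − 1·row B = (2, 1, −1)   [check: 1·41 − 1·39 = 2]
  39 = 19·2 + 1   → row D = row B − 19·row C = (1, −19, 20)   [check: −19·41 + 20·39 = 1]
  2 = 2·1 + 0   → remainder 0, stop. gcd = 1 (last nonzero row D).
The gcd is 1, so 39 is invertible mod 41. The last nonzero row gives −19·41 + 20·39 = 1, so t = 20. So 39^(−1) ≡ 20 (mod 41). Verify: 39 · 20 = 780 ≡ 1 (mod 41). ✓

Final answer: 39^(−1) ≡ 20 (mod 41)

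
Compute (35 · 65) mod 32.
Reduce the factors first: 35 ≡ 3, 65 ≡ 1 (mod 32), so 35 · 65 ≡ 3 · 1 (mod 32). 3 · 1 = 3. Dividing by 32: 3 = 0·32 + 3. So (35 · 65) mod 32 = 3.

Final answer: 3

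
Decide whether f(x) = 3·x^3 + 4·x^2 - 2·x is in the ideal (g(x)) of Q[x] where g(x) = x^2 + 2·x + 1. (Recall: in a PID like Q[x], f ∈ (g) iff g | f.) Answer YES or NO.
In Q[x] the ideal (g) consists of all multiples of g, so f ∈ (g) iff g | f, i.e. iff the remainder of f on division by g is 0. Divide f by g (g is monic, so eliminate the leading term of the running remainder at each step):
  leading term 3·x^3: subtract (3·x)·g(x) = 3·x^3 + 6·x^2 + 3·x, leaving -2·x^2 - 5·x
  leading term -2·x^2: subtract (-2)·g(x) = -2·x^2 - 4·x - 2, leaving 2 - x
The remainder r(x) = 2 - x ≠ 0 (and deg r < deg g), so g ∤ f, i.e. f ∉ (g).

Final answer: NO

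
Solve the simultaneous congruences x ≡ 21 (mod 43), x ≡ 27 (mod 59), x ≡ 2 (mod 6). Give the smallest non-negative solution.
x ≡ 5396 (mod 15222); the representative in [0, 15222) is 5396

The moduli 43, 59, 6 are pairwise coprime, so by the CRT there is a unique solution mod 43·59·6 = 15222.
Solve by successive substitution. Start with x ≡ 21 (mod 43).
  Combine with x ≡ 27 (mod 59): write x = 21 + 43·t and require 21 + 43·t ≡ 27 (mod 59), i.e. 43·t ≡ 27 − 21 ≡ 6 (mod 59). Since 43^(−1) ≡ 11 (mod 59), t ≡ 11·6 ≡ 7 (mod 59). So x ≡ 21 + 43·7 = 322 (mod 2537).
  Combine with x ≡ 2 (mod 6): write x = 322 + 2537·t and require 322 + 2537·t ≡ 2 (mod 6), i.e. 2537·t ≡ 2 − 322 ≡ 4 (mod 6). Since 2537^(−1) ≡ 5 (mod 6) (2537 ≡ 5 (mod 6)), t ≡ 5·4 ≡ 2 (mod 6). So x ≡ 322 + 2537·2 = 5396 (mod 15222).
Unique solution in [0, 15222): x = 5396.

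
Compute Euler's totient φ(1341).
φ is multiplicative, with φ(p^e) = p^e − p^(e−1). Factorise 1341 = 3^2 · 149. Then
  φ(1341) = (3^2 − 3^1) · (149 − 1) = 6 · 148 = 888.

Final answer: φ(1341) = 888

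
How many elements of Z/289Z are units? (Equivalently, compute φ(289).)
An element a ∈ Z/289Z is a unit iff gcd(a, 289) = 1, so the number of units is φ(289). φ is multiplicative, with φ(p^e) = p^e − p^(e−1). Factorise 289 = 17^2. Then
  φ(289) = (17^2 − 17^1) = 272 = 272.

Final answer: Z/289Z has φ(289) = 272 units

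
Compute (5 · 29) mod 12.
1

Reduce the factors first: 29 ≡ 5 (mod 12), so 5 · 29 ≡ 5 · 5 (mod 12). 5 · 5 = 25. Dividing by 12: 25 = 2·12 + 1. So (5 · 29) mod 12 = 1.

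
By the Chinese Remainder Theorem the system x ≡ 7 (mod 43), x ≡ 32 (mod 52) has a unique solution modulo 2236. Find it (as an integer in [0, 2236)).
The moduli 43, 52 are pairwise coprime, so by the CRT there is a unique solution mod 43·52 = 2236.
Solve by successive substitution. Start with x ≡ 7 (mod 43).
  Combine with x ≡ 32 (mod 52): write x = 7 + 43·t and require 7 + 43·t ≡ 32 (mod 52), i.e. 43·t ≡ 32 − 7 ≡ 25 (mod 52). Since 43^(−1) ≡ 23 (mod 52), t ≡ 23·25 ≡ 3 (mod 52). So x ≡ 7 + 43·3 = 136 (mod 2236).
Unique solution in [0, 2236): x = 136.

Final answer: x ≡ 136 (mod 2236); the representative in [0, 2236) is 136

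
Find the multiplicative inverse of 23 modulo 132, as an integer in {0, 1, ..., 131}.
23^(−1) ≡ 23 (mod 132)

Apply the extended Euclidean algorithm to (132, 23), tracking rows (r, s, t) with s·132 + t·23 = r. Each division r_prev = q·r_cur + r_new produces the new row as (previous row) − q·(current row):
  row A: (132, 1, 0)   [1·132 + 0·23 = 132]
  row B: (23, 0, 1)   [0·132 + 1·23 = 23]
  132 = 5·23 + 17   → row C = row A − 5·row B = (17, 1, −5)   [check: 1·132 − 5·23 = 17]
  23 = 1·17 + 6   → row D = row B − 1·row C = (6, −1, 6)   [check: −1·132 + 6·23 = 6]
  17 = 2·6 + 5   → row E = row C − 2·row D = (5, 3, −17)   [check: 3·132 − 17·23 = 5]
  6 = 1·5 + 1   → row F = row D − 1·row E = (1, −4, 23)   [check: −4·132 + 23·23 = 1]
  5 = 5·1 + 0   → remainder 0, stop. gcd = 1 (last nonzero row F).
The gcd is 1, so 23 is invertible mod 132. The last nonzero row gives −4·132 + 23·23 = 1, so t = 23. So 23^(−1) ≡ 23 (mod 132). Verify: 23 · 23 = 529 ≡ 1 (mod 132). ✓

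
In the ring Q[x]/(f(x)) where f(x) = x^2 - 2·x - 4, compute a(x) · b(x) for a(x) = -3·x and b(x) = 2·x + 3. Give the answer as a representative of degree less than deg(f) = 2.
a · b ≡ -21·x - 24 (mod f(x))

First multiply in Q[x] without reducing: a · b = -6·x^2 - 9·x. Now divide by f(x) = x^2 - 2·x - 4, eliminating the leading term at each step:
  leading term -6·x^2: subtract (-6)·f(x) = -6·x^2 + 12·x + 24, leaving -21·x - 24
The degree is now < 2, so this is the remainder. Hence a · b ≡ -21·x - 24 in Q[x]/(f).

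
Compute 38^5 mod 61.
Use repeated squaring. Binary(5) = 101. Walk through the bits of the exponent 5 left-to-right: at each bit after the leading one, square the running value, then multiply by 38 if the bit is 1 (always reducing mod 61):
  bit 1 = 1 (leading): start with 38.
  bit 2 = 0: square 38^2 = 1444 ≡ 41 (mod 61).
  bit 3 = 1: square 41^2 = 1681 ≡ 34; bit is 1, so multiply 34·38 = 1292 ≡ 11 (mod 61).
Final value: 38^5 ≡ 11 (mod 61).

Final answer: 11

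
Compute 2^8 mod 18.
Use repeated squaring. Binary(8) = 1000. Walk through the bits of the exponent 8 left-to-right: at each bit after the leading one, square the running value, then multiply by 2 if the bit is 1 (always reducing mod 18):
  bit 1 = 1 (leading): start with 2.
  bit 2 = 0: square 2^2 = 4 (mod 18).
  bit 3 = 0: square 4^2 = 16 (mod 18).
  bit 4 = 0: square 16^2 = 256 ≡ 4 (mod 18).
Final value: 2^8 ≡ 4 (mod 18).

Final answer: 4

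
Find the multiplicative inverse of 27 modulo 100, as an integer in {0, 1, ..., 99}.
Apply the extended Euclidean algorithm to (100, 27), tracking rows (r, s, t) with s·100 + t·27 = r. Each division r_prev = q·r_cur + r_new produces the new row as (previous row) − q·(current row):
  row A: (100, 1, 0)   [1·100 + 0·27 = 100]
  row B: (27, 0, 1)   [0·100 + 1·27 = 27]
  100 = 3·27 + 19   → row C = row A − 3·row B = (19, 1, −3)   [check: 1·100 − 3·27 = 19]
  27 = 1·19 + 8   → row D = row B − 1·row C = (8, −1, 4)   [check: −1·100 + 4·27 = 8]
  19 = 2·8 + 3   → row E = row C − 2·row D = (3, 3, −11)   [check: 3·100 − 11·27 = 3]
  8 = 2·3 + 2   → row F = row D − 2·row E = (2, −7, 26)   [check: −7·100 + 26·27 = 2]
  3 = 1·2 + 1   → row G = row E − 1·row F = (1, 10, −37)   [check: 10·100 − 37·27 = 1]
  2 = 2·1 + 0   → remainder 0, stop. gcd = 1 (last nonzero row G).
The gcd is 1, so 27 is invertible mod 100. The last nonzero row gives 10·100 − 37·27 = 1, so t = −37. So 27^(−1) ≡ −37 ≡ 63 (mod 100). Verify: 27 · 63 = 1701 ≡ 1 (mod 100). ✓

Final answer: 27^(−1) ≡ 63 (mod 100)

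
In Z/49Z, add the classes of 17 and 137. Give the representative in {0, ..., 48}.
7

Reduce the summands first: 137 ≡ 39 (mod 49), so 17 + 137 ≡ 17 + 39 (mod 49). 17 + 39 = 56; 56 = 1·49 + 7, so (17 + 137) mod 49 = 7.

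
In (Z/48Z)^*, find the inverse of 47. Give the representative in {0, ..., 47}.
Apply the extended Euclidean algorithm to (48, 47), tracking rows (r, s, t) with s·48 + t·47 = r. Each division r_prev = q·r_cur + r_new produces the new row as (previous row) − q·(current row):
  row A: (48, 1, 0)   [1·48 + 0·47 = 48]
  row B: (47, 0, 1)   [0·48 + 1·47 = 47]
  48 = 1·47 + 1   → row C = row A − 1·row B = (1, 1, −1)   [check: 1·48 − 1·47 = 1]
  47 = 47·1 + 0   → remainder 0, stop. gcd = 1 (last nonzero row C).
The gcd is 1, so 47 is invertible mod 48. The last nonzero row gives 1·48 − 1·47 = 1, so t = −1. So 47^(−1) ≡ −1 ≡ 47 (mod 48). Verify: 47 · 47 = 2209 ≡ 1 (mod 48). ✓

Final answer: 47^(−1) ≡ 47 (mod 48)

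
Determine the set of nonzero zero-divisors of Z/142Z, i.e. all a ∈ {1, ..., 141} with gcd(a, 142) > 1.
An element a ∈ Z/142Z (with a ≠ 0) is a zero-divisor iff gcd(a, 142) > 1 (because a is a unit precisely when gcd(a, n) = 1, and in Z/nZ every nonzero, non-unit element is a zero-divisor). Scan a = 1, ..., 141 and keep those with gcd(a, 142) > 1:
  gcd(2, 142) = 2, gcd(4, 142) = 2, gcd(6, 142) = 2, gcd(8, 142) = 2, gcd(10, 142) = 2, gcd(12, 142) = 2, gcd(14, 142) = 2, gcd(16, 142) = 2, gcd(18, 142) = 2, gcd(20, 142) = 2, gcd(22, 142) = 2, gcd(24, 142) = 2, gcd(26, 142) = 2, gcd(28, 142) = 2, gcd(30, 142) = 2, gcd(32, 142) = 2, gcd(34, 142) = 2, gcd(36, 142) = 2, gcd(38, 142) = 2, gcd(40, 142) = 2, gcd(42, 142) = 2, gcd(44, 142) = 2, gcd(46, 142) = 2, gcd(48, 142) = 2, gcd(50, 142) = 2, gcd(52, 142) = 2, gcd(54, 142) = 2, gcd(56, 142) = 2, gcd(58, 142) = 2, gcd(60, 142) = 2, gcd(62, 142) = 2, gcd(64, 142) = 2, gcd(66, 142) = 2, gcd(68, 142) = 2, gcd(70, 142) = 2, gcd(71, 142) = 71, gcd(72, 142) = 2, gcd(74, 142) = 2, gcd(76, 142) = 2, gcd(78, 142) = 2, gcd(80, 142) = 2, gcd(82, 142) = 2, gcd(84, 142) = 2, gcd(86, 142) = 2, gcd(88, 142) = 2, gcd(90, 142) = 2, gcd(92, 142) = 2, gcd(94, 142) = 2, gcd(96, 142) = 2, gcd(98, 142) = 2, gcd(100, 142) = 2, gcd(102, 142) = 2, gcd(104, 142) = 2, gcd(106, 142) = 2, gcd(108, 142) = 2, gcd(110, 142) = 2, gcd(112, 142) = 2, gcd(114, 142) = 2, gcd(116, 142) = 2, gcd(118, 142) = 2, gcd(120, 142) = 2, gcd(122, 142) = 2, gcd(124, 142) = 2, gcd(126, 142) = 2, gcd(128, 142) = 2, gcd(130, 142) = 2, gcd(132, 142) = 2, gcd(134, 142) = 2, gcd(136, 142) = 2, gcd(138, 142) = 2, gcd(140, 142) = 2.
All other a ∈ {1, ..., 141} have gcd(a, 142) = 1 and are units. So the nonzero zero-divisors are exactly the 71 values of a appearing in this scan.

Final answer: nonzero zero-divisors of Z/142Z = {2, 4, 6, 8, 10, 12, 14, 16, 18, 20, 22, 24, 26, 28, 30, 32, 34, 36, 38, 40, 42, 44, 46, 48, 50, 52, 54, 56, 58, 60, 62, 64, 66, 68, 70, 71, 72, 74, 76, 78, 80, 82, 84, 86, 88, 90, 92, 94, 96, 98, 100, 102, 104, 106, 108, 110, 112, 114, 116, 118, 120, 122, 124, 126, 128, 130, 132, 134, 136, 138, 140}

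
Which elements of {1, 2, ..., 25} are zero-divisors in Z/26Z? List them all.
An element a ∈ Z/26Z (with a ≠ 0) is a zero-divisor iff gcd(a, 26) > 1 (because a is a unit precisely when gcd(a, n) = 1, and in Z/nZ every nonzero, non-unit element is a zero-divisor). Scan a = 1, ..., 25 and keep those with gcd(a, 26) > 1:
  gcd(2, 26) = 2, gcd(4, 26) = 2, gcd(6, 26) = 2, gcd(8, 26) = 2, gcd(10, 26) = 2, gcd(12, 26) = 2, gcd(13, 26) = 13, gcd(14, 26) = 2, gcd(16, 26) = 2, gcd(18, 26) = 2, gcd(20, 26) = 2, gcd(22, 26) = 2, gcd(24, 26) = 2.
All other a ∈ {1, ..., 25} have gcd(a, 26) = 1 and are units. So the nonzero zero-divisors are exactly the 13 values of a appearing in this scan.

Final answer: nonzero zero-divisors of Z/26Z = {2, 4, 6, 8, 10, 12, 13, 14, 16, 18, 20, 22, 24}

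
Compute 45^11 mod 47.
20

Use repeated squaring. Binary(11) = 1011. Walk through the bits of the exponent 11 left-to-right: at each bit after the leading one, square the running value, then multiply by 45 if the bit is 1 (always reducing mod 47):
  bit 1 = 1 (leading): start with 45.
  bit 2 = 0: square 45^2 = 2025 ≡ 4 (mod 47).
  bit 3 = 1: square 4^2 = 16; bit is 1, so multiply 16·45 = 720 ≡ 15 (mod 47).
  bit 4 = 1: square 15^2 = 225 ≡ 37; bit is 1, so multiply 37·45 = 1665 ≡ 20 (mod 47).
Final value: 45^11 ≡ 20 (mod 47).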